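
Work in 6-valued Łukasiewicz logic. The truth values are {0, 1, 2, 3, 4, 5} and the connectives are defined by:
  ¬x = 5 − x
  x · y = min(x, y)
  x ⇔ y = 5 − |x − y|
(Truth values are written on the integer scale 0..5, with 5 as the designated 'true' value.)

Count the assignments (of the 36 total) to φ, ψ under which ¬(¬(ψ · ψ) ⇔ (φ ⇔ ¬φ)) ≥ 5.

value 5: 2 assignments (counts)
value 4: 4 assignments
value 3: 6 assignments
value 2: 8 assignments
value 1: 10 assignments
value 0: 6 assignments
So 2 of the 36 assignments meet the threshold.

2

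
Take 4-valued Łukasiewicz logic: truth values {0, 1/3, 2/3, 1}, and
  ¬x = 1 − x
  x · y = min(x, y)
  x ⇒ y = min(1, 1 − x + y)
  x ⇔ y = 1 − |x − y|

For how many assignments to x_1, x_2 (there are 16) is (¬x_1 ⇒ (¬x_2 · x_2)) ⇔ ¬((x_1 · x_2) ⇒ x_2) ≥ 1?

2

x_1 = 0, x_2 = 0 ↦ 1  ≥
x_1 = 0, x_2 = 1/3 ↦ 2/3  <
x_1 = 0, x_2 = 2/3 ↦ 2/3  <
x_1 = 0, x_2 = 1 ↦ 1  ≥
x_1 = 1/3, x_2 = 0 ↦ 2/3  <
x_1 = 1/3, x_2 = 1/3 ↦ 1/3  <
x_1 = 1/3, x_2 = 2/3 ↦ 1/3  <
x_1 = 1/3, x_2 = 1 ↦ 2/3  <
x_1 = 2/3, x_2 = 0 ↦ 1/3  <
x_1 = 2/3, x_2 = 1/3 ↦ 0  <
x_1 = 2/3, x_2 = 2/3 ↦ 0  <
x_1 = 2/3, x_2 = 1 ↦ 1/3  <
x_1 = 1, x_2 = 0 ↦ 0  <
x_1 = 1, x_2 = 1/3 ↦ 0  <
x_1 = 1, x_2 = 2/3 ↦ 0  <
x_1 = 1, x_2 = 1 ↦ 0  <
So 2 of the 16 assignments meet the threshold.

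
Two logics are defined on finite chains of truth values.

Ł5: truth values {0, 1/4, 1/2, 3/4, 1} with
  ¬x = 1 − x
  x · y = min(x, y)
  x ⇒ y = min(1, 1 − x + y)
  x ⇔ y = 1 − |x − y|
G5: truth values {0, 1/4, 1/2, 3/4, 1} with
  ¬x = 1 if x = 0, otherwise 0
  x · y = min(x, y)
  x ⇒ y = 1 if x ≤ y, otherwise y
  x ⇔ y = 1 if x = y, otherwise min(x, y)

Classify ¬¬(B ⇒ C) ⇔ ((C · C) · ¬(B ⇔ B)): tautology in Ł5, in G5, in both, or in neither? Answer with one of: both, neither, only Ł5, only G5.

neither

In Ł5: at B = 0, C = 0 the value is 0 — not a tautology.
In G5: at B = 0, C = 0 the value is 0 — not a tautology.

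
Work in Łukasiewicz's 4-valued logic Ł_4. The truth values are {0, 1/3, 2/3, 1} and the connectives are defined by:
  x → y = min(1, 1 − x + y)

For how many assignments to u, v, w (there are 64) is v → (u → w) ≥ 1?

value 1: 54 assignments (counts)
value 2/3: 6 assignments
value 1/3: 3 assignments
value 0: 1 assignment
So 54 of the 64 assignments meet the threshold.

54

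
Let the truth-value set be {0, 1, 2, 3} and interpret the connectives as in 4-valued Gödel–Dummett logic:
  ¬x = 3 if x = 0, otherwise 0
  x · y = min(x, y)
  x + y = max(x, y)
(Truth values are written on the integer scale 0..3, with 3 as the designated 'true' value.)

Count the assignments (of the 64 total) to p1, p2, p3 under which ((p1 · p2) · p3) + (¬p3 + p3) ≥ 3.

32

value 3: 32 assignments (counts)
value 2: 16 assignments
value 1: 16 assignments
So 32 of the 64 assignments meet the threshold.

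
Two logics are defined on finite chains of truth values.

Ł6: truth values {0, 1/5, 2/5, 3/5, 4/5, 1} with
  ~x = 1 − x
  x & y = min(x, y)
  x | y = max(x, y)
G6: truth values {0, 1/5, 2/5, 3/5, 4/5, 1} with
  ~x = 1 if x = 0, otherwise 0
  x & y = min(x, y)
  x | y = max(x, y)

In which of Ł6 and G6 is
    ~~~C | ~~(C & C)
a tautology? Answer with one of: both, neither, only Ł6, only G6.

only G6

In Ł6: at C = 1/5 the value is 4/5 — not a tautology.
In G6: every assignment gives 1 — tautology.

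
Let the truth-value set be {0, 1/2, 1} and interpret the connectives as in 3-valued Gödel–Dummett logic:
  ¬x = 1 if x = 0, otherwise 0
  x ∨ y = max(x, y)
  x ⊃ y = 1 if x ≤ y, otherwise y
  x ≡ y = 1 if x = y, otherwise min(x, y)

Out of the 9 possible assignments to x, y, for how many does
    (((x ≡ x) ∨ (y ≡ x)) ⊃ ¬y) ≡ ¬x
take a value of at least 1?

x = 0, y = 0 ↦ 1  ≥
x = 0, y = 1/2 ↦ 0  <
x = 0, y = 1 ↦ 0  <
x = 1/2, y = 0 ↦ 0  <
x = 1/2, y = 1/2 ↦ 1  ≥
x = 1/2, y = 1 ↦ 1  ≥
x = 1, y = 0 ↦ 0  <
x = 1, y = 1/2 ↦ 1  ≥
x = 1, y = 1 ↦ 1  ≥
So 5 of the 9 assignments meet the threshold.

5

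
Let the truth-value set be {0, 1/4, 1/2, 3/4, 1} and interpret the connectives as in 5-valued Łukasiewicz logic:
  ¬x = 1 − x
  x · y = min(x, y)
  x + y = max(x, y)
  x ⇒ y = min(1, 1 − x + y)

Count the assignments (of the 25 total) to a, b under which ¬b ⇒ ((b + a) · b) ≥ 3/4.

value 1: 15 assignments (counts)
value 1/2: 5 assignments
value 0: 5 assignments
So 15 of the 25 assignments meet the threshold.

15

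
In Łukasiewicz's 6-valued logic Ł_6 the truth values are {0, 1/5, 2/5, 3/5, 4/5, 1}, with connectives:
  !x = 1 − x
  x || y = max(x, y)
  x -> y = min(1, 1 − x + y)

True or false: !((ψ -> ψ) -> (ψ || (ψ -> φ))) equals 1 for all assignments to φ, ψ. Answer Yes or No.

Counterexample: take φ = 0, ψ = 0.
ψ -> ψ = 0 -> 0 = 1
ψ -> φ = 0 -> 0 = 1
ψ || (ψ -> φ) = 0 || 1 = 1
(ψ -> ψ) -> (ψ || (ψ -> φ)) = 1 -> 1 = 1
!((ψ -> ψ) -> (ψ || (ψ -> φ))) = !1 = 0
This gives 0 ≠ 1.

No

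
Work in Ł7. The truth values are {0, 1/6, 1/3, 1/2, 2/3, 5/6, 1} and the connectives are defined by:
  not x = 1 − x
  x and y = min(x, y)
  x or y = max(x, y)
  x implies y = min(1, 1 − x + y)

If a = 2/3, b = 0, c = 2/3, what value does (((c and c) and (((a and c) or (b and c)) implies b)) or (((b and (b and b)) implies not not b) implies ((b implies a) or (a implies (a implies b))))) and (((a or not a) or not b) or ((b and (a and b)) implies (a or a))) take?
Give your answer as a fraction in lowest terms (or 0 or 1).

c and c = 2/3 and 2/3 = 2/3
a and c = 2/3 and 2/3 = 2/3
b and c = 0 and 2/3 = 0
(a and c) or (b and c) = 2/3 or 0 = 2/3
((a and c) or (b and c)) implies b = 2/3 implies 0 = 1/3
(c and c) and (((a and c) or (b and c)) implies b) = 2/3 and 1/3 = 1/3
b and b = 0 and 0 = 0
b and (b and b) = 0 and 0 = 0
not b = not 0 = 1
not not b = not 1 = 0
(b and (b and b)) implies not not b = 0 implies 0 = 1
b implies a = 0 implies 2/3 = 1
a implies b = 2/3 implies 0 = 1/3
a implies (a implies b) = 2/3 implies 1/3 = 2/3
(b implies a) or (a implies (a implies b)) = 1 or 2/3 = 1
((b and (b and b)) implies not not b) implies ((b implies a) or (a implies (a implies b))) = 1 implies 1 = 1
((c and c) and (((a and c) or (b and c)) implies b)) or (((b and (b and b)) implies not not b) implies ((b implies a) or (a implies (a implies b)))) = 1/3 or 1 = 1
not a = not 2/3 = 1/3
a or not a = 2/3 or 1/3 = 2/3
not b = not 0 = 1
(a or not a) or not b = 2/3 or 1 = 1
a and b = 2/3 and 0 = 0
b and (a and b) = 0 and 0 = 0
a or a = 2/3 or 2/3 = 2/3
(b and (a and b)) implies (a or a) = 0 implies 2/3 = 1
((a or not a) or not b) or ((b and (a and b)) implies (a or a)) = 1 or 1 = 1
(((c and c) and (((a and c) or (b and c)) implies b)) or (((b and (b and b)) implies not not b) implies ((b implies a) or (a implies (a implies b))))) and (((a or not a) or not b) or ((b and (a and b)) implies (a or a))) = 1 and 1 = 1

1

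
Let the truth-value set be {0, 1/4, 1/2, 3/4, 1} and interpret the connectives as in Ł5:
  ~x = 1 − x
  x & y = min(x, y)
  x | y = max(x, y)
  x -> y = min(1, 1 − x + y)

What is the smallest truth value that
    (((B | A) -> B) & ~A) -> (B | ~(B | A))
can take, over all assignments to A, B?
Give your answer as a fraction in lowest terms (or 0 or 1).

Take A = 0, B = 1/2:
B | A = 1/2 | 0 = 1/2
(B | A) -> B = 1/2 -> 1/2 = 1
~A = ~0 = 1
((B | A) -> B) & ~A = 1 & 1 = 1
B | A = 1/2 | 0 = 1/2
~(B | A) = ~1/2 = 1/2
B | ~(B | A) = 1/2 | 1/2 = 1/2
(((B | A) -> B) & ~A) -> (B | ~(B | A)) = 1 -> 1/2 = 1/2
No assignment yields a value below 1/2, so this is the minimum.

1/2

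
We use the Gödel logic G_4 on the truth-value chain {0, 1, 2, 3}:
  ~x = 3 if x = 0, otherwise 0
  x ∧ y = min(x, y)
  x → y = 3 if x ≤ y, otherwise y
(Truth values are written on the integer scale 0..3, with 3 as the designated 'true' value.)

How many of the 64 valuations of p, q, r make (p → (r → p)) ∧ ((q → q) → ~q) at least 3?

value 3: 16 assignments (counts)
value 0: 48 assignments
So 16 of the 64 assignments meet the threshold.

16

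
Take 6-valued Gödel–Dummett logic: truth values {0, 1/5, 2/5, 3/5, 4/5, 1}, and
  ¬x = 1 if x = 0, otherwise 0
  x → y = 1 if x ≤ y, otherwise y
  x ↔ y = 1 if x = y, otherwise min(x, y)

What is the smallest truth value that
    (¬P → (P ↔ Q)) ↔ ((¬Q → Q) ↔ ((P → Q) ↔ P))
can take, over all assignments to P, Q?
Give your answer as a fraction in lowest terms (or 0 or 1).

1/5

Take P = 1/5, Q = 1/5:
¬P = ¬1/5 = 0
P ↔ Q = 1/5 ↔ 1/5 = 1
¬P → (P ↔ Q) = 0 → 1 = 1
¬Q = ¬1/5 = 0
¬Q → Q = 0 → 1/5 = 1
P → Q = 1/5 → 1/5 = 1
(P → Q) ↔ P = 1 ↔ 1/5 = 1/5
(¬Q → Q) ↔ ((P → Q) ↔ P) = 1 ↔ 1/5 = 1/5
(¬P → (P ↔ Q)) ↔ ((¬Q → Q) ↔ ((P → Q) ↔ P)) = 1 ↔ 1/5 = 1/5
No assignment yields a value below 1/5, so this is the minimum.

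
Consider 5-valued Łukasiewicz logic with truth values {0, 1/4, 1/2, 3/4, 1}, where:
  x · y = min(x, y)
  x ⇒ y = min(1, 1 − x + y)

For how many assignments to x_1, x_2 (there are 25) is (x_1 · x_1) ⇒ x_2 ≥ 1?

15

value 1: 15 assignments (counts)
value 3/4: 4 assignments
value 1/2: 3 assignments
value 1/4: 2 assignments
value 0: 1 assignment
So 15 of the 25 assignments meet the threshold.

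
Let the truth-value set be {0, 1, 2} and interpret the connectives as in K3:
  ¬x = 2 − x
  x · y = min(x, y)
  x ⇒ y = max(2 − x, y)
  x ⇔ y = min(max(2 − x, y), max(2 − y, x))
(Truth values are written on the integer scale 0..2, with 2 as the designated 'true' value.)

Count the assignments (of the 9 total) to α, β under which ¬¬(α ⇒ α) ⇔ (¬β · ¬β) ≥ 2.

2

α = 0, β = 0 ↦ 2  ≥
α = 0, β = 1 ↦ 1  <
α = 0, β = 2 ↦ 0  <
α = 1, β = 0 ↦ 1  <
α = 1, β = 1 ↦ 1  <
α = 1, β = 2 ↦ 1  <
α = 2, β = 0 ↦ 2  ≥
α = 2, β = 1 ↦ 1  <
α = 2, β = 2 ↦ 0  <
So 2 of the 9 assignments meet the threshold.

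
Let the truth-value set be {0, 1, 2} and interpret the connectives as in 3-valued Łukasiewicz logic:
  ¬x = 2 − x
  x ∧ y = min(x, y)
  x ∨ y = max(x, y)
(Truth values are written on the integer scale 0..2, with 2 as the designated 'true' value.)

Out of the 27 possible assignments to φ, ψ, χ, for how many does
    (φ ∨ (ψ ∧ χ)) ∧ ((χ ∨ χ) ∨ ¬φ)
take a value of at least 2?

value 2: 5 assignments (counts)
value 1: 14 assignments
value 0: 8 assignments
So 5 of the 27 assignments meet the threshold.

5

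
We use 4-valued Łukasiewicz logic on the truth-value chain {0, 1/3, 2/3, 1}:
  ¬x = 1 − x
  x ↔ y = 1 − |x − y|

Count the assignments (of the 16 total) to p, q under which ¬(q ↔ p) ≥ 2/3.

p = 0, q = 0 ↦ 0  <
p = 0, q = 1/3 ↦ 1/3  <
p = 0, q = 2/3 ↦ 2/3  ≥
p = 0, q = 1 ↦ 1  ≥
p = 1/3, q = 0 ↦ 1/3  <
p = 1/3, q = 1/3 ↦ 0  <
p = 1/3, q = 2/3 ↦ 1/3  <
p = 1/3, q = 1 ↦ 2/3  ≥
p = 2/3, q = 0 ↦ 2/3  ≥
p = 2/3, q = 1/3 ↦ 1/3  <
p = 2/3, q = 2/3 ↦ 0  <
p = 2/3, q = 1 ↦ 1/3  <
p = 1, q = 0 ↦ 1  ≥
p = 1, q = 1/3 ↦ 2/3  ≥
p = 1, q = 2/3 ↦ 1/3  <
p = 1, q = 1 ↦ 0  <
So 6 of the 16 assignments meet the threshold.

6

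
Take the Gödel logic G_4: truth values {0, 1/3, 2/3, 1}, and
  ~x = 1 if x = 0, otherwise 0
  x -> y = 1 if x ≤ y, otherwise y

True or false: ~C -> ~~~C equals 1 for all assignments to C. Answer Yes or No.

Yes

C = 0 ↦ 1
C = 1/3 ↦ 1
C = 2/3 ↦ 1
C = 1 ↦ 1
Every assignment gives a value ≥ 1.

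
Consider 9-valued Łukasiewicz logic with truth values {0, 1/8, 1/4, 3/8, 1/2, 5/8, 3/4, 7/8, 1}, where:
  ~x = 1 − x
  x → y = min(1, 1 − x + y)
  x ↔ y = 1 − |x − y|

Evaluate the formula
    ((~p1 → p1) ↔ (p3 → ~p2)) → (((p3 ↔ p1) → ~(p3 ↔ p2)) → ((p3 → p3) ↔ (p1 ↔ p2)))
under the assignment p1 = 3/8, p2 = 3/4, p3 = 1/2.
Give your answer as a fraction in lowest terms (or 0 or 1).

1

~p1 = ~3/8 = 5/8
~p1 → p1 = 5/8 → 3/8 = 3/4
~p2 = ~3/4 = 1/4
p3 → ~p2 = 1/2 → 1/4 = 3/4
(~p1 → p1) ↔ (p3 → ~p2) = 3/4 ↔ 3/4 = 1
p3 ↔ p1 = 1/2 ↔ 3/8 = 7/8
p3 ↔ p2 = 1/2 ↔ 3/4 = 3/4
~(p3 ↔ p2) = ~3/4 = 1/4
(p3 ↔ p1) → ~(p3 ↔ p2) = 7/8 → 1/4 = 3/8
p3 → p3 = 1/2 → 1/2 = 1
p1 ↔ p2 = 3/8 ↔ 3/4 = 5/8
(p3 → p3) ↔ (p1 ↔ p2) = 1 ↔ 5/8 = 5/8
((p3 ↔ p1) → ~(p3 ↔ p2)) → ((p3 → p3) ↔ (p1 ↔ p2)) = 3/8 → 5/8 = 1
((~p1 → p1) ↔ (p3 → ~p2)) → (((p3 ↔ p1) → ~(p3 ↔ p2)) → ((p3 → p3) ↔ (p1 ↔ p2))) = 1 → 1 = 1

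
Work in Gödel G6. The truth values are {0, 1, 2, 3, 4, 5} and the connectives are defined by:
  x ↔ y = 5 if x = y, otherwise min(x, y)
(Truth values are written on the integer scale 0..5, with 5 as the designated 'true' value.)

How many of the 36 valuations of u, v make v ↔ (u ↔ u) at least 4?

12

value 5: 6 assignments (counts)
value 4: 6 assignments (counts)
value 3: 6 assignments
value 2: 6 assignments
value 1: 6 assignments
value 0: 6 assignments
So 12 of the 36 assignments meet the threshold.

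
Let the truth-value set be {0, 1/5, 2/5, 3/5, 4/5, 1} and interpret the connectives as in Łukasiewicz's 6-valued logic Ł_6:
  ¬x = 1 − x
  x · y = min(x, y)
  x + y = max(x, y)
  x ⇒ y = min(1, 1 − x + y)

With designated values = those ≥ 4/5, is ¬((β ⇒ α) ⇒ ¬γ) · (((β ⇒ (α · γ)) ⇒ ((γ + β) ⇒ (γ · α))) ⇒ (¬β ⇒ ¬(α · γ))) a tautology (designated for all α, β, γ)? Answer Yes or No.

No

Counterexample: take α = 0, β = 0, γ = 0.
β ⇒ α = 0 ⇒ 0 = 1
¬γ = ¬0 = 1
(β ⇒ α) ⇒ ¬γ = 1 ⇒ 1 = 1
¬((β ⇒ α) ⇒ ¬γ) = ¬1 = 0
α · γ = 0 · 0 = 0
β ⇒ (α · γ) = 0 ⇒ 0 = 1
γ + β = 0 + 0 = 0
γ · α = 0 · 0 = 0
(γ + β) ⇒ (γ · α) = 0 ⇒ 0 = 1
(β ⇒ (α · γ)) ⇒ ((γ + β) ⇒ (γ · α)) = 1 ⇒ 1 = 1
¬β = ¬0 = 1
α · γ = 0 · 0 = 0
¬(α · γ) = ¬0 = 1
¬β ⇒ ¬(α · γ) = 1 ⇒ 1 = 1
((β ⇒ (α · γ)) ⇒ ((γ + β) ⇒ (γ · α))) ⇒ (¬β ⇒ ¬(α · γ)) = 1 ⇒ 1 = 1
¬((β ⇒ α) ⇒ ¬γ) · (((β ⇒ (α · γ)) ⇒ ((γ + β) ⇒ (γ · α))) ⇒ (¬β ⇒ ¬(α · γ))) = 0 · 1 = 0
This gives 0, which is below 4/5.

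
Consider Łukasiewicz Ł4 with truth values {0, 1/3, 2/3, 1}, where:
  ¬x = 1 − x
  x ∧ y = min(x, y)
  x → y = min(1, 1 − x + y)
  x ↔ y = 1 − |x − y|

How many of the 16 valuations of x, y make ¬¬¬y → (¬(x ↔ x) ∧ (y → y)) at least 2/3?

8

x = 0, y = 0 ↦ 0  <
x = 0, y = 1/3 ↦ 1/3  <
x = 0, y = 2/3 ↦ 2/3  ≥
x = 0, y = 1 ↦ 1  ≥
x = 1/3, y = 0 ↦ 0  <
x = 1/3, y = 1/3 ↦ 1/3  <
x = 1/3, y = 2/3 ↦ 2/3  ≥
x = 1/3, y = 1 ↦ 1  ≥
x = 2/3, y = 0 ↦ 0  <
x = 2/3, y = 1/3 ↦ 1/3  <
x = 2/3, y = 2/3 ↦ 2/3  ≥
x = 2/3, y = 1 ↦ 1  ≥
x = 1, y = 0 ↦ 0  <
x = 1, y = 1/3 ↦ 1/3  <
x = 1, y = 2/3 ↦ 2/3  ≥
x = 1, y = 1 ↦ 1  ≥
So 8 of the 16 assignments meet the threshold.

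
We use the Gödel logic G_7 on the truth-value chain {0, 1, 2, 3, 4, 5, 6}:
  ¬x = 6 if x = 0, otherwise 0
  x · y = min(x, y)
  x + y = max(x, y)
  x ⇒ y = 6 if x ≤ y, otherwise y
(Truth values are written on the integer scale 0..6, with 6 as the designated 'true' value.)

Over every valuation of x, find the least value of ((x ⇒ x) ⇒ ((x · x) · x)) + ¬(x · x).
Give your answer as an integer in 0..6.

Take x = 1:
x ⇒ x = 1 ⇒ 1 = 6
x · x = 1 · 1 = 1
(x · x) · x = 1 · 1 = 1
(x ⇒ x) ⇒ ((x · x) · x) = 6 ⇒ 1 = 1
x · x = 1 · 1 = 1
¬(x · x) = ¬1 = 0
((x ⇒ x) ⇒ ((x · x) · x)) + ¬(x · x) = 1 + 0 = 1
No assignment yields a value below 1, so this is the minimum.

1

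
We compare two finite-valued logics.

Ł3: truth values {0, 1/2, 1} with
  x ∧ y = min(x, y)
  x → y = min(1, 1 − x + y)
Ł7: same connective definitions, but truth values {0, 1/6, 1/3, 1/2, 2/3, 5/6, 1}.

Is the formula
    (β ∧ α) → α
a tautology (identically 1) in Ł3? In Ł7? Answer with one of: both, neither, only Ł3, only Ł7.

In Ł3: every assignment gives 1 — tautology.
In Ł7: every assignment gives 1 — tautology.

both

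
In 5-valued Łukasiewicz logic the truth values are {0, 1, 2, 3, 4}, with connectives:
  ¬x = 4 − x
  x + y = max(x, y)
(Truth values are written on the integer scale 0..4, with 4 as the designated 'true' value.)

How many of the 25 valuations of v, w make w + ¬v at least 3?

value 4: 9 assignments (counts)
value 3: 7 assignments (counts)
value 2: 5 assignments
value 1: 3 assignments
value 0: 1 assignment
So 16 of the 25 assignments meet the threshold.

16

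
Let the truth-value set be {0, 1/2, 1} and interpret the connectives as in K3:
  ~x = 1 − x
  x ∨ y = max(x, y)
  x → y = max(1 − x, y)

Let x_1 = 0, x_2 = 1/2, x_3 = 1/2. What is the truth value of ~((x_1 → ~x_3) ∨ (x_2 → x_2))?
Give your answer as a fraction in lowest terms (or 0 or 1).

0

~x_3 = ~1/2 = 1/2
x_1 → ~x_3 = 0 → 1/2 = 1
x_2 → x_2 = 1/2 → 1/2 = 1/2
(x_1 → ~x_3) ∨ (x_2 → x_2) = 1 ∨ 1/2 = 1
~((x_1 → ~x_3) ∨ (x_2 → x_2)) = ~1 = 0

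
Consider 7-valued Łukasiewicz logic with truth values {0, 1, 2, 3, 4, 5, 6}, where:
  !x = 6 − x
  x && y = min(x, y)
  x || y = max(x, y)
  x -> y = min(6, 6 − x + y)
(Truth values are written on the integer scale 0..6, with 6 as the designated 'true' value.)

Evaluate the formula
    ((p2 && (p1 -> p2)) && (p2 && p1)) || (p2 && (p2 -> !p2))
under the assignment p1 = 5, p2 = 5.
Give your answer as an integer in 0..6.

p1 -> p2 = 5 -> 5 = 6
p2 && (p1 -> p2) = 5 && 6 = 5
p2 && p1 = 5 && 5 = 5
(p2 && (p1 -> p2)) && (p2 && p1) = 5 && 5 = 5
!p2 = !5 = 1
p2 -> !p2 = 5 -> 1 = 2
p2 && (p2 -> !p2) = 5 && 2 = 2
((p2 && (p1 -> p2)) && (p2 && p1)) || (p2 && (p2 -> !p2)) = 5 || 2 = 5

5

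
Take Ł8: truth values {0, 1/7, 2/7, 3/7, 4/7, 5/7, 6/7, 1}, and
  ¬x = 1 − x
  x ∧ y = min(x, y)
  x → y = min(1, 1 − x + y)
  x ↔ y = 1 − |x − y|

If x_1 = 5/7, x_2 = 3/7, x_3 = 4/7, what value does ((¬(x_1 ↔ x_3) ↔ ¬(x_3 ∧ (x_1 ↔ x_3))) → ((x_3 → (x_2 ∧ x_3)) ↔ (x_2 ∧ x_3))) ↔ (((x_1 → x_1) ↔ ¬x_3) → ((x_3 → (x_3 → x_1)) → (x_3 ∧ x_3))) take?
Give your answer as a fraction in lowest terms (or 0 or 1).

6/7

x_1 ↔ x_3 = 5/7 ↔ 4/7 = 6/7
¬(x_1 ↔ x_3) = ¬6/7 = 1/7
x_1 ↔ x_3 = 5/7 ↔ 4/7 = 6/7
x_3 ∧ (x_1 ↔ x_3) = 4/7 ∧ 6/7 = 4/7
¬(x_3 ∧ (x_1 ↔ x_3)) = ¬4/7 = 3/7
¬(x_1 ↔ x_3) ↔ ¬(x_3 ∧ (x_1 ↔ x_3)) = 1/7 ↔ 3/7 = 5/7
x_2 ∧ x_3 = 3/7 ∧ 4/7 = 3/7
x_3 → (x_2 ∧ x_3) = 4/7 → 3/7 = 6/7
x_2 ∧ x_3 = 3/7 ∧ 4/7 = 3/7
(x_3 → (x_2 ∧ x_3)) ↔ (x_2 ∧ x_3) = 6/7 ↔ 3/7 = 4/7
(¬(x_1 ↔ x_3) ↔ ¬(x_3 ∧ (x_1 ↔ x_3))) → ((x_3 → (x_2 ∧ x_3)) ↔ (x_2 ∧ x_3)) = 5/7 → 4/7 = 6/7
x_1 → x_1 = 5/7 → 5/7 = 1
¬x_3 = ¬4/7 = 3/7
(x_1 → x_1) ↔ ¬x_3 = 1 ↔ 3/7 = 3/7
x_3 → x_1 = 4/7 → 5/7 = 1
x_3 → (x_3 → x_1) = 4/7 → 1 = 1
x_3 ∧ x_3 = 4/7 ∧ 4/7 = 4/7
(x_3 → (x_3 → x_1)) → (x_3 ∧ x_3) = 1 → 4/7 = 4/7
((x_1 → x_1) ↔ ¬x_3) → ((x_3 → (x_3 → x_1)) → (x_3 ∧ x_3)) = 3/7 → 4/7 = 1
((¬(x_1 ↔ x_3) ↔ ¬(x_3 ∧ (x_1 ↔ x_3))) → ((x_3 → (x_2 ∧ x_3)) ↔ (x_2 ∧ x_3))) ↔ (((x_1 → x_1) ↔ ¬x_3) → ((x_3 → (x_3 → x_1)) → (x_3 ∧ x_3))) = 6/7 ↔ 1 = 6/7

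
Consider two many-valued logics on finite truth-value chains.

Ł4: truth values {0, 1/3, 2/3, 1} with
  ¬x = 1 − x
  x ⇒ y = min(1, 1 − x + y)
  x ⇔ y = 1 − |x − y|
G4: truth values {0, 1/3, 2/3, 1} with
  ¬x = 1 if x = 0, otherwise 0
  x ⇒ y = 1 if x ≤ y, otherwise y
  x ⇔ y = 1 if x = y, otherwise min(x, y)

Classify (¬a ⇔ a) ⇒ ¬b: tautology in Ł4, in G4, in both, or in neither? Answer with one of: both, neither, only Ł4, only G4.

In Ł4: at a = 1/3, b = 2/3 the value is 2/3 — not a tautology.
In G4: every assignment gives 1 — tautology.

only G4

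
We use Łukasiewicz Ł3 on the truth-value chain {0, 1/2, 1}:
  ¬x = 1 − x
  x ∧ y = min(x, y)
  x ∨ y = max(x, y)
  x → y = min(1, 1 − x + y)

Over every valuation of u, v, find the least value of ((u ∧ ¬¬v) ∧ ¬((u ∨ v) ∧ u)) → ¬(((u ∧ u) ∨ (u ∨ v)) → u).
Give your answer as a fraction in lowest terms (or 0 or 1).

1/2

Take u = 1/2, v = 1/2:
¬v = ¬1/2 = 1/2
¬¬v = ¬1/2 = 1/2
u ∧ ¬¬v = 1/2 ∧ 1/2 = 1/2
u ∨ v = 1/2 ∨ 1/2 = 1/2
(u ∨ v) ∧ u = 1/2 ∧ 1/2 = 1/2
¬((u ∨ v) ∧ u) = ¬1/2 = 1/2
(u ∧ ¬¬v) ∧ ¬((u ∨ v) ∧ u) = 1/2 ∧ 1/2 = 1/2
u ∧ u = 1/2 ∧ 1/2 = 1/2
u ∨ v = 1/2 ∨ 1/2 = 1/2
(u ∧ u) ∨ (u ∨ v) = 1/2 ∨ 1/2 = 1/2
((u ∧ u) ∨ (u ∨ v)) → u = 1/2 → 1/2 = 1
¬(((u ∧ u) ∨ (u ∨ v)) → u) = ¬1 = 0
((u ∧ ¬¬v) ∧ ¬((u ∨ v) ∧ u)) → ¬(((u ∧ u) ∨ (u ∨ v)) → u) = 1/2 → 0 = 1/2
No assignment yields a value below 1/2, so this is the minimum.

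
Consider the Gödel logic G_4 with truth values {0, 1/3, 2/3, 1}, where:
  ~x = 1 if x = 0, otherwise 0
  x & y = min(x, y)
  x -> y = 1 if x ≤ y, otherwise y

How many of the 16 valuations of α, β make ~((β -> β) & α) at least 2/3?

α = 0, β = 0 ↦ 1  ≥
α = 0, β = 1/3 ↦ 1  ≥
α = 0, β = 2/3 ↦ 1  ≥
α = 0, β = 1 ↦ 1  ≥
α = 1/3, β = 0 ↦ 0  <
α = 1/3, β = 1/3 ↦ 0  <
α = 1/3, β = 2/3 ↦ 0  <
α = 1/3, β = 1 ↦ 0  <
α = 2/3, β = 0 ↦ 0  <
α = 2/3, β = 1/3 ↦ 0  <
α = 2/3, β = 2/3 ↦ 0  <
α = 2/3, β = 1 ↦ 0  <
α = 1, β = 0 ↦ 0  <
α = 1, β = 1/3 ↦ 0  <
α = 1, β = 2/3 ↦ 0  <
α = 1, β = 1 ↦ 0  <
So 4 of the 16 assignments meet the threshold.

4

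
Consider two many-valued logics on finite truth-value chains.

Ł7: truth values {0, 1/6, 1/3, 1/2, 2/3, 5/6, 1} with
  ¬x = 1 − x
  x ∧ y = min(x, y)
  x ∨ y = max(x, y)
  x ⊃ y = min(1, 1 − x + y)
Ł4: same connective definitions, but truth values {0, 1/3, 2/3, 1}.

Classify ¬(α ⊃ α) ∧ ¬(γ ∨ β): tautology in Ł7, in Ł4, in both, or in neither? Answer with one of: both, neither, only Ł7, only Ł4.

In Ł7: at α = 0, β = 0, γ = 0 the value is 0 — not a tautology.
In Ł4: at α = 0, β = 0, γ = 0 the value is 0 — not a tautology.

neither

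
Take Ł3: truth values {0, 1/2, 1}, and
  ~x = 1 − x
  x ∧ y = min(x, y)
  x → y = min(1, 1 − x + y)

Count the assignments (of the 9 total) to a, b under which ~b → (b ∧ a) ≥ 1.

5

a = 0, b = 0 ↦ 0  <
a = 0, b = 1/2 ↦ 1/2  <
a = 0, b = 1 ↦ 1  ≥
a = 1/2, b = 0 ↦ 0  <
a = 1/2, b = 1/2 ↦ 1  ≥
a = 1/2, b = 1 ↦ 1  ≥
a = 1, b = 0 ↦ 0  <
a = 1, b = 1/2 ↦ 1  ≥
a = 1, b = 1 ↦ 1  ≥
So 5 of the 9 assignments meet the threshold.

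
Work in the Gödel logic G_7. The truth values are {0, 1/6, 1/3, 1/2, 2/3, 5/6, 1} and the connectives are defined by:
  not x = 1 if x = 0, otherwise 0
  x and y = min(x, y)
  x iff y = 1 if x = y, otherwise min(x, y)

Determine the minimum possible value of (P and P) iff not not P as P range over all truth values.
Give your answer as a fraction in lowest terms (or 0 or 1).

1/6

Take P = 1/6:
P and P = 1/6 and 1/6 = 1/6
not P = not 1/6 = 0
not not P = not 0 = 1
(P and P) iff not not P = 1/6 iff 1 = 1/6
No assignment yields a value below 1/6, so this is the minimum.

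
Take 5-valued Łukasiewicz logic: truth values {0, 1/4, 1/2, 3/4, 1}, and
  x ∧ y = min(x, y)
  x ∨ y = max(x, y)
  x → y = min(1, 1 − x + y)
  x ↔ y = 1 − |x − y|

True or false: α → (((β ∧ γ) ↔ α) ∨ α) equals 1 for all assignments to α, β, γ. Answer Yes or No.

Yes

At α = 1/4, β = 1/4, γ = 1, for instance:
β ∧ γ = 1/4 ∧ 1 = 1/4
(β ∧ γ) ↔ α = 1/4 ↔ 1/4 = 1
((β ∧ γ) ↔ α) ∨ α = 1 ∨ 1/4 = 1
α → (((β ∧ γ) ↔ α) ∨ α) = 1/4 → 1 = 1
and checking the remaining 124 assignments likewise gives ≥ 1 in every case.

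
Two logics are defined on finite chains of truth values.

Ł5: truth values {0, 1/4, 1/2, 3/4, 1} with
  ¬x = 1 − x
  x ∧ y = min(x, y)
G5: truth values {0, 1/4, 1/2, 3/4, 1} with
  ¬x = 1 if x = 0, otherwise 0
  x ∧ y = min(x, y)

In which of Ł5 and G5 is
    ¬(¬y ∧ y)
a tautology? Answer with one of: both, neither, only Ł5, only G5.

In Ł5: at y = 1/4 the value is 3/4 — not a tautology.
In G5: every assignment gives 1 — tautology.

only G5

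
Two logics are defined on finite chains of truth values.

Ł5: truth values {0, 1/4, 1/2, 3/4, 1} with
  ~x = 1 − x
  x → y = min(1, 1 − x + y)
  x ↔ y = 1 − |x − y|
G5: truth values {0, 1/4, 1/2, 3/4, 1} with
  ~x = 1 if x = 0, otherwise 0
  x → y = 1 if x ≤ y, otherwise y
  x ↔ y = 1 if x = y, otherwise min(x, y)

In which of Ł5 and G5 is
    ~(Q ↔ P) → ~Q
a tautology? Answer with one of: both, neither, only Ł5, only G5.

In Ł5: at P = 0, Q = 3/4 the value is 1/2 — not a tautology.
In G5: at P = 0, Q = 1/4 the value is 0 — not a tautology.

neither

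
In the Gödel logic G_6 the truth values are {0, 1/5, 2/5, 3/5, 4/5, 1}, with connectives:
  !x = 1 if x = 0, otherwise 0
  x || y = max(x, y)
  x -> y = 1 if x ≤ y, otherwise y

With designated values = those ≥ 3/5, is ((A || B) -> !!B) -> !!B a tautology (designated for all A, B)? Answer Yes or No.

Counterexample: take A = 0, B = 0.
A || B = 0 || 0 = 0
!B = !0 = 1
!!B = !1 = 0
(A || B) -> !!B = 0 -> 0 = 1
((A || B) -> !!B) -> !!B = 1 -> 0 = 0
This gives 0, which is below 3/5.

No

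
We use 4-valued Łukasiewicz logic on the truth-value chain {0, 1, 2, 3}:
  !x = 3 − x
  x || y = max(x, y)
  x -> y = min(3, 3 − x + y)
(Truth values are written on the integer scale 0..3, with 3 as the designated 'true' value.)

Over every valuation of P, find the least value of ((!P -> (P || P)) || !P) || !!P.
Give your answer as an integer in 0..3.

2

Take P = 1:
!P = !1 = 2
P || P = 1 || 1 = 1
!P -> (P || P) = 2 -> 1 = 2
!P = !1 = 2
(!P -> (P || P)) || !P = 2 || 2 = 2
!P = !1 = 2
!!P = !2 = 1
((!P -> (P || P)) || !P) || !!P = 2 || 1 = 2
No assignment yields a value below 2, so this is the minimum.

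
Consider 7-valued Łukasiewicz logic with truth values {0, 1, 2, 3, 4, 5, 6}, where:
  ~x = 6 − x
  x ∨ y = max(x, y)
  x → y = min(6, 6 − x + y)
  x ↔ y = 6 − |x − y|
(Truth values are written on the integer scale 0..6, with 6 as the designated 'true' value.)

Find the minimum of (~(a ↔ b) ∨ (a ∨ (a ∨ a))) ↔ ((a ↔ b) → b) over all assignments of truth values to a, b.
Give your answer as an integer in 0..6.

Take a = 2, b = 4:
a ↔ b = 2 ↔ 4 = 4
~(a ↔ b) = ~4 = 2
a ∨ a = 2 ∨ 2 = 2
a ∨ (a ∨ a) = 2 ∨ 2 = 2
~(a ↔ b) ∨ (a ∨ (a ∨ a)) = 2 ∨ 2 = 2
a ↔ b = 2 ↔ 4 = 4
(a ↔ b) → b = 4 → 4 = 6
(~(a ↔ b) ∨ (a ∨ (a ∨ a))) ↔ ((a ↔ b) → b) = 2 ↔ 6 = 2
No assignment yields a value below 2, so this is the minimum.

2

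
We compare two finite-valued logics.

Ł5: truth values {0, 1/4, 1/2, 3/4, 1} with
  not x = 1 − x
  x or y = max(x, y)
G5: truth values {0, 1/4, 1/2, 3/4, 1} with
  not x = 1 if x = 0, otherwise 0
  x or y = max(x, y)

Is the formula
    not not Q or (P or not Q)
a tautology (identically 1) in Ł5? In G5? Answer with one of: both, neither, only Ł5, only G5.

In Ł5: at P = 0, Q = 1/4 the value is 3/4 — not a tautology.
In G5: every assignment gives 1 — tautology.

only G5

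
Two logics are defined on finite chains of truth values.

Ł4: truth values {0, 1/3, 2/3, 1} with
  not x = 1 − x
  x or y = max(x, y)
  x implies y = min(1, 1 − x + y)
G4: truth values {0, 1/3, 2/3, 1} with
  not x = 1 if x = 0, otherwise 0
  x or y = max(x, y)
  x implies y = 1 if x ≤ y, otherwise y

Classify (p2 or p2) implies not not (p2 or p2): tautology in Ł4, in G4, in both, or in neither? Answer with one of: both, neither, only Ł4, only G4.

In Ł4: every assignment gives 1 — tautology.
In G4: every assignment gives 1 — tautology.

both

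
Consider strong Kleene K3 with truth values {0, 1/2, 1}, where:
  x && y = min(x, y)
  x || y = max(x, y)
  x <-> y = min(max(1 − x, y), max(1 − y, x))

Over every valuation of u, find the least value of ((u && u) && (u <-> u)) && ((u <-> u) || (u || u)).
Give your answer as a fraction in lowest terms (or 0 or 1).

Take u = 0:
u && u = 0 && 0 = 0
u <-> u = 0 <-> 0 = 1
(u && u) && (u <-> u) = 0 && 1 = 0
u <-> u = 0 <-> 0 = 1
u || u = 0 || 0 = 0
(u <-> u) || (u || u) = 1 || 0 = 1
((u && u) && (u <-> u)) && ((u <-> u) || (u || u)) = 0 && 1 = 0
No assignment yields a value below 0, so this is the minimum.

0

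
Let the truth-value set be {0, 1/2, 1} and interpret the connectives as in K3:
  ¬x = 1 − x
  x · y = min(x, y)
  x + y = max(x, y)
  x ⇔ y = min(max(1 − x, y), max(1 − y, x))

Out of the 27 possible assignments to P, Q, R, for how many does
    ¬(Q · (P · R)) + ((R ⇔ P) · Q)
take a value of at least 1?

20

value 1: 20 assignments (counts)
value 1/2: 7 assignments
So 20 of the 27 assignments meet the threshold.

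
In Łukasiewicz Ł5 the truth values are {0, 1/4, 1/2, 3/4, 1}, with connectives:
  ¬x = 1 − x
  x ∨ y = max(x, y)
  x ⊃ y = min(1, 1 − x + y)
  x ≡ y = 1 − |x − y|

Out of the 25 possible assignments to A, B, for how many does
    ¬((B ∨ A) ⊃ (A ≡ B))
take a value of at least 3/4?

value 1: 2 assignments (counts)
value 3/4: 2 assignments (counts)
value 1/2: 4 assignments
value 1/4: 4 assignments
value 0: 13 assignments
So 4 of the 25 assignments meet the threshold.

4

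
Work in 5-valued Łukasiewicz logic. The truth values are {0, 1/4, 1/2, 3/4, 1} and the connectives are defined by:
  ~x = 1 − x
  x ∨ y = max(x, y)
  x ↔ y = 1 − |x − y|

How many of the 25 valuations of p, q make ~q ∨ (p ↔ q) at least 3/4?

18

value 1: 9 assignments (counts)
value 3/4: 9 assignments (counts)
value 1/2: 4 assignments
value 1/4: 2 assignments
value 0: 1 assignment
So 18 of the 25 assignments meet the threshold.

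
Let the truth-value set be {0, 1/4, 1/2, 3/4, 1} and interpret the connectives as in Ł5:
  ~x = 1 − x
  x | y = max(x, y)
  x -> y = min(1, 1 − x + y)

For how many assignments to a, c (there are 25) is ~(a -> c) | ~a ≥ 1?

value 1: 6 assignments (counts)
value 3/4: 7 assignments
value 1/2: 7 assignments
value 1/4: 4 assignments
value 0: 1 assignment
So 6 of the 25 assignments meet the threshold.

6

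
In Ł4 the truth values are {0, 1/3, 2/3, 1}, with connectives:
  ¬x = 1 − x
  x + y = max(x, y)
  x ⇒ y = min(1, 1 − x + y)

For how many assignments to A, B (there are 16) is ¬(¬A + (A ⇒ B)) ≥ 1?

1

A = 0, B = 0 ↦ 0  <
A = 0, B = 1/3 ↦ 0  <
A = 0, B = 2/3 ↦ 0  <
A = 0, B = 1 ↦ 0  <
A = 1/3, B = 0 ↦ 1/3  <
A = 1/3, B = 1/3 ↦ 0  <
A = 1/3, B = 2/3 ↦ 0  <
A = 1/3, B = 1 ↦ 0  <
A = 2/3, B = 0 ↦ 2/3  <
A = 2/3, B = 1/3 ↦ 1/3  <
A = 2/3, B = 2/3 ↦ 0  <
A = 2/3, B = 1 ↦ 0  <
A = 1, B = 0 ↦ 1  ≥
A = 1, B = 1/3 ↦ 2/3  <
A = 1, B = 2/3 ↦ 1/3  <
A = 1, B = 1 ↦ 0  <
So 1 of the 16 assignments meets the threshold.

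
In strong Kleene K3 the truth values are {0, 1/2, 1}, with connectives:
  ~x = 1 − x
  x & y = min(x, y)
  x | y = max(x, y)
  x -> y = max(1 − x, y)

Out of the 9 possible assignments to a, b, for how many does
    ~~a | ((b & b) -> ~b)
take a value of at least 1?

5

a = 0, b = 0 ↦ 1  ≥
a = 0, b = 1/2 ↦ 1/2  <
a = 0, b = 1 ↦ 0  <
a = 1/2, b = 0 ↦ 1  ≥
a = 1/2, b = 1/2 ↦ 1/2  <
a = 1/2, b = 1 ↦ 1/2  <
a = 1, b = 0 ↦ 1  ≥
a = 1, b = 1/2 ↦ 1  ≥
a = 1, b = 1 ↦ 1  ≥
So 5 of the 9 assignments meet the threshold.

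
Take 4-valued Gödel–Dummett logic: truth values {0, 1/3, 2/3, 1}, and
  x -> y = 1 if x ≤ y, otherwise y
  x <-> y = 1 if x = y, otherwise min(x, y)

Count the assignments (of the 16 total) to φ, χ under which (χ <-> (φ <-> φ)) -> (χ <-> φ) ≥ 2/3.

11

φ = 0, χ = 0 ↦ 1  ≥
φ = 0, χ = 1/3 ↦ 0  <
φ = 0, χ = 2/3 ↦ 0  <
φ = 0, χ = 1 ↦ 0  <
φ = 1/3, χ = 0 ↦ 1  ≥
φ = 1/3, χ = 1/3 ↦ 1  ≥
φ = 1/3, χ = 2/3 ↦ 1/3  <
φ = 1/3, χ = 1 ↦ 1/3  <
φ = 2/3, χ = 0 ↦ 1  ≥
φ = 2/3, χ = 1/3 ↦ 1  ≥
φ = 2/3, χ = 2/3 ↦ 1  ≥
φ = 2/3, χ = 1 ↦ 2/3  ≥
φ = 1, χ = 0 ↦ 1  ≥
φ = 1, χ = 1/3 ↦ 1  ≥
φ = 1, χ = 2/3 ↦ 1  ≥
φ = 1, χ = 1 ↦ 1  ≥
So 11 of the 16 assignments meet the threshold.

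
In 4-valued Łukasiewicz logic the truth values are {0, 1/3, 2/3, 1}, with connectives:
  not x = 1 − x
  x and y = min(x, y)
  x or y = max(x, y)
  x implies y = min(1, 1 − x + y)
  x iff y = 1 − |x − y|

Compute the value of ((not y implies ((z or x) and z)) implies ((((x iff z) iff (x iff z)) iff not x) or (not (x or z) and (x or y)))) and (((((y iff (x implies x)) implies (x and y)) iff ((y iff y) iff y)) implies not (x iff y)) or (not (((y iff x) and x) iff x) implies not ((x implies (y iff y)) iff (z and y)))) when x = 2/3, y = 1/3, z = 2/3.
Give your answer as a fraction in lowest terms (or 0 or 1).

1/3

not y = not 1/3 = 2/3
z or x = 2/3 or 2/3 = 2/3
(z or x) and z = 2/3 and 2/3 = 2/3
not y implies ((z or x) and z) = 2/3 implies 2/3 = 1
x iff z = 2/3 iff 2/3 = 1
x iff z = 2/3 iff 2/3 = 1
(x iff z) iff (x iff z) = 1 iff 1 = 1
not x = not 2/3 = 1/3
((x iff z) iff (x iff z)) iff not x = 1 iff 1/3 = 1/3
x or z = 2/3 or 2/3 = 2/3
not (x or z) = not 2/3 = 1/3
x or y = 2/3 or 1/3 = 2/3
not (x or z) and (x or y) = 1/3 and 2/3 = 1/3
(((x iff z) iff (x iff z)) iff not x) or (not (x or z) and (x or y)) = 1/3 or 1/3 = 1/3
(not y implies ((z or x) and z)) implies ((((x iff z) iff (x iff z)) iff not x) or (not (x or z) and (x or y))) = 1 implies 1/3 = 1/3
x implies x = 2/3 implies 2/3 = 1
y iff (x implies x) = 1/3 iff 1 = 1/3
x and y = 2/3 and 1/3 = 1/3
(y iff (x implies x)) implies (x and y) = 1/3 implies 1/3 = 1
y iff y = 1/3 iff 1/3 = 1
(y iff y) iff y = 1 iff 1/3 = 1/3
((y iff (x implies x)) implies (x and y)) iff ((y iff y) iff y) = 1 iff 1/3 = 1/3
x iff y = 2/3 iff 1/3 = 2/3
not (x iff y) = not 2/3 = 1/3
(((y iff (x implies x)) implies (x and y)) iff ((y iff y) iff y)) implies not (x iff y) = 1/3 implies 1/3 = 1
y iff x = 1/3 iff 2/3 = 2/3
(y iff x) and x = 2/3 and 2/3 = 2/3
((y iff x) and x) iff x = 2/3 iff 2/3 = 1
not (((y iff x) and x) iff x) = not 1 = 0
y iff y = 1/3 iff 1/3 = 1
x implies (y iff y) = 2/3 implies 1 = 1
z and y = 2/3 and 1/3 = 1/3
(x implies (y iff y)) iff (z and y) = 1 iff 1/3 = 1/3
not ((x implies (y iff y)) iff (z and y)) = not 1/3 = 2/3
not (((y iff x) and x) iff x) implies not ((x implies (y iff y)) iff (z and y)) = 0 implies 2/3 = 1
((((y iff (x implies x)) implies (x and y)) iff ((y iff y) iff y)) implies not (x iff y)) or (not (((y iff x) and x) iff x) implies not ((x implies (y iff y)) iff (z and y))) = 1 or 1 = 1
((not y implies ((z or x) and z)) implies ((((x iff z) iff (x iff z)) iff not x) or (not (x or z) and (x or y)))) and (((((y iff (x implies x)) implies (x and y)) iff ((y iff y) iff y)) implies not (x iff y)) or (not (((y iff x) and x) iff x) implies not ((x implies (y iff y)) iff (z and y)))) = 1/3 and 1 = 1/3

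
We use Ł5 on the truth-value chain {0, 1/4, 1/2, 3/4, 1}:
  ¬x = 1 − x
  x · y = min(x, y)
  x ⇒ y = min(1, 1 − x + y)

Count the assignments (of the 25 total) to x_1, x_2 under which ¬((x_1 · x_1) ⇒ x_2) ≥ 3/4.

value 1: 1 assignment (counts)
value 3/4: 2 assignments (counts)
value 1/2: 3 assignments
value 1/4: 4 assignments
value 0: 15 assignments
So 3 of the 25 assignments meet the threshold.

3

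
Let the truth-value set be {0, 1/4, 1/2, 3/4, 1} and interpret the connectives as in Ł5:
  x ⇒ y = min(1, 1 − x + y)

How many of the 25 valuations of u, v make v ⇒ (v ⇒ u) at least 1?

value 1: 19 assignments (counts)
value 3/4: 2 assignments
value 1/2: 2 assignments
value 1/4: 1 assignment
value 0: 1 assignment
So 19 of the 25 assignments meet the threshold.

19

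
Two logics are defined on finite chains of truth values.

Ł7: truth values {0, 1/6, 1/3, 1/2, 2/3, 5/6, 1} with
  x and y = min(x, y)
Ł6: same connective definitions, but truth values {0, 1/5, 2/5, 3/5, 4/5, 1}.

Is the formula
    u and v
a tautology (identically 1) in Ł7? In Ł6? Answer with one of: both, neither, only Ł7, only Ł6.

neither

In Ł7: at u = 0, v = 0 the value is 0 — not a tautology.
In Ł6: at u = 0, v = 0 the value is 0 — not a tautology.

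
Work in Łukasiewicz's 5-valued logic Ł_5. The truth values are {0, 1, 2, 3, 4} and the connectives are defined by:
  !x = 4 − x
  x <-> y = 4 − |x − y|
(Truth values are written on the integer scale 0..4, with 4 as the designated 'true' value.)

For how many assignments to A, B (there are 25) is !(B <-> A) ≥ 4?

value 4: 2 assignments (counts)
value 3: 4 assignments
value 2: 6 assignments
value 1: 8 assignments
value 0: 5 assignments
So 2 of the 25 assignments meet the threshold.

2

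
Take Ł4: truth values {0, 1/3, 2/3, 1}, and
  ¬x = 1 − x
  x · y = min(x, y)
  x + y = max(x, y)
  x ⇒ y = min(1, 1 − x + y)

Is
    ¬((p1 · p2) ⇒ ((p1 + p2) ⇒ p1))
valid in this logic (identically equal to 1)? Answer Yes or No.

No

Counterexample: take p1 = 0, p2 = 0.
p1 · p2 = 0 · 0 = 0
p1 + p2 = 0 + 0 = 0
(p1 + p2) ⇒ p1 = 0 ⇒ 0 = 1
(p1 · p2) ⇒ ((p1 + p2) ⇒ p1) = 0 ⇒ 1 = 1
¬((p1 · p2) ⇒ ((p1 + p2) ⇒ p1)) = ¬1 = 0
This gives 0 ≠ 1.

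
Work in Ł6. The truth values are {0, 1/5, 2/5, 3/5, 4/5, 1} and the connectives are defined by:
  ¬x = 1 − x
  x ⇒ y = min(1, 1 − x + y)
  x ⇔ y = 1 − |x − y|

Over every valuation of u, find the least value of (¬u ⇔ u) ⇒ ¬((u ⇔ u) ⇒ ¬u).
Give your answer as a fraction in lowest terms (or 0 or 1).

3/5

Take u = 2/5:
¬u = ¬2/5 = 3/5
¬u ⇔ u = 3/5 ⇔ 2/5 = 4/5
u ⇔ u = 2/5 ⇔ 2/5 = 1
¬u = ¬2/5 = 3/5
(u ⇔ u) ⇒ ¬u = 1 ⇒ 3/5 = 3/5
¬((u ⇔ u) ⇒ ¬u) = ¬3/5 = 2/5
(¬u ⇔ u) ⇒ ¬((u ⇔ u) ⇒ ¬u) = 4/5 ⇒ 2/5 = 3/5
No assignment yields a value below 3/5, so this is the minimum.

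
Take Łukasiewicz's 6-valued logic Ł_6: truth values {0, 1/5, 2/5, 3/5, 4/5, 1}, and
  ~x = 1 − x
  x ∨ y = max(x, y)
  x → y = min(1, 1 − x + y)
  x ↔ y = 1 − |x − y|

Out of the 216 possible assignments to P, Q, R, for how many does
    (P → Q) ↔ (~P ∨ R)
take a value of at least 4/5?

142

value 1: 76 assignments (counts)
value 4/5: 66 assignments (counts)
value 3/5: 41 assignments
value 2/5: 22 assignments
value 1/5: 9 assignments
value 0: 2 assignments
So 142 of the 216 assignments meet the threshold.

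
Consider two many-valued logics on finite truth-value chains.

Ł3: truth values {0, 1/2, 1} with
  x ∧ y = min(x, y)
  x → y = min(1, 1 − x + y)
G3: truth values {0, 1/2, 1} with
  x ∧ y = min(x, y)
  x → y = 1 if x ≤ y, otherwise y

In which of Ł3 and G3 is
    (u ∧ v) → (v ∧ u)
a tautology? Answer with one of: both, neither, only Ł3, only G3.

In Ł3: every assignment gives 1 — tautology.
In G3: every assignment gives 1 — tautology.

both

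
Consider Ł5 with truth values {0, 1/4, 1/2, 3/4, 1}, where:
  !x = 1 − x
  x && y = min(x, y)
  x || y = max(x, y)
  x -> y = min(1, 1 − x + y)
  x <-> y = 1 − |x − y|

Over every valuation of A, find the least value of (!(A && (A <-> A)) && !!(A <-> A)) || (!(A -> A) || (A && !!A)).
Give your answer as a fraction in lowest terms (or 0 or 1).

Take A = 1/2:
A <-> A = 1/2 <-> 1/2 = 1
A && (A <-> A) = 1/2 && 1 = 1/2
!(A && (A <-> A)) = !1/2 = 1/2
A <-> A = 1/2 <-> 1/2 = 1
!(A <-> A) = !1 = 0
!!(A <-> A) = !0 = 1
!(A && (A <-> A)) && !!(A <-> A) = 1/2 && 1 = 1/2
A -> A = 1/2 -> 1/2 = 1
!(A -> A) = !1 = 0
!A = !1/2 = 1/2
!!A = !1/2 = 1/2
A && !!A = 1/2 && 1/2 = 1/2
!(A -> A) || (A && !!A) = 0 || 1/2 = 1/2
(!(A && (A <-> A)) && !!(A <-> A)) || (!(A -> A) || (A && !!A)) = 1/2 || 1/2 = 1/2
No assignment yields a value below 1/2, so this is the minimum.

1/2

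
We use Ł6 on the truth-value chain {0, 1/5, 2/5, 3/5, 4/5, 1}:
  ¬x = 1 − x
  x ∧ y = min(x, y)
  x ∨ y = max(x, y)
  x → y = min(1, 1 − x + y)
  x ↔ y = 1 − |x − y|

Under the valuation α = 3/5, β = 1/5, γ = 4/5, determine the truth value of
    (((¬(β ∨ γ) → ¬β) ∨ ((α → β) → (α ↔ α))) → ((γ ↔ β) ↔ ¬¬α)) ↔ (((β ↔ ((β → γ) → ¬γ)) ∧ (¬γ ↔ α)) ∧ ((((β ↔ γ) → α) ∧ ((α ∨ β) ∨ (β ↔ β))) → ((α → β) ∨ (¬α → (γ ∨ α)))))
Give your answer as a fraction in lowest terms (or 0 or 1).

β ∨ γ = 1/5 ∨ 4/5 = 4/5
¬(β ∨ γ) = ¬4/5 = 1/5
¬β = ¬1/5 = 4/5
¬(β ∨ γ) → ¬β = 1/5 → 4/5 = 1
α → β = 3/5 → 1/5 = 3/5
α ↔ α = 3/5 ↔ 3/5 = 1
(α → β) → (α ↔ α) = 3/5 → 1 = 1
(¬(β ∨ γ) → ¬β) ∨ ((α → β) → (α ↔ α)) = 1 ∨ 1 = 1
γ ↔ β = 4/5 ↔ 1/5 = 2/5
¬α = ¬3/5 = 2/5
¬¬α = ¬2/5 = 3/5
(γ ↔ β) ↔ ¬¬α = 2/5 ↔ 3/5 = 4/5
((¬(β ∨ γ) → ¬β) ∨ ((α → β) → (α ↔ α))) → ((γ ↔ β) ↔ ¬¬α) = 1 → 4/5 = 4/5
β → γ = 1/5 → 4/5 = 1
¬γ = ¬4/5 = 1/5
(β → γ) → ¬γ = 1 → 1/5 = 1/5
β ↔ ((β → γ) → ¬γ) = 1/5 ↔ 1/5 = 1
¬γ = ¬4/5 = 1/5
¬γ ↔ α = 1/5 ↔ 3/5 = 3/5
(β ↔ ((β → γ) → ¬γ)) ∧ (¬γ ↔ α) = 1 ∧ 3/5 = 3/5
β ↔ γ = 1/5 ↔ 4/5 = 2/5
(β ↔ γ) → α = 2/5 → 3/5 = 1
α ∨ β = 3/5 ∨ 1/5 = 3/5
β ↔ β = 1/5 ↔ 1/5 = 1
(α ∨ β) ∨ (β ↔ β) = 3/5 ∨ 1 = 1
((β ↔ γ) → α) ∧ ((α ∨ β) ∨ (β ↔ β)) = 1 ∧ 1 = 1
α → β = 3/5 → 1/5 = 3/5
¬α = ¬3/5 = 2/5
γ ∨ α = 4/5 ∨ 3/5 = 4/5
¬α → (γ ∨ α) = 2/5 → 4/5 = 1
(α → β) ∨ (¬α → (γ ∨ α)) = 3/5 ∨ 1 = 1
(((β ↔ γ) → α) ∧ ((α ∨ β) ∨ (β ↔ β))) → ((α → β) ∨ (¬α → (γ ∨ α))) = 1 → 1 = 1
((β ↔ ((β → γ) → ¬γ)) ∧ (¬γ ↔ α)) ∧ ((((β ↔ γ) → α) ∧ ((α ∨ β) ∨ (β ↔ β))) → ((α → β) ∨ (¬α → (γ ∨ α)))) = 3/5 ∧ 1 = 3/5
(((¬(β ∨ γ) → ¬β) ∨ ((α → β) → (α ↔ α))) → ((γ ↔ β) ↔ ¬¬α)) ↔ (((β ↔ ((β → γ) → ¬γ)) ∧ (¬γ ↔ α)) ∧ ((((β ↔ γ) → α) ∧ ((α ∨ β) ∨ (β ↔ β))) → ((α → β) ∨ (¬α → (γ ∨ α))))) = 4/5 ↔ 3/5 = 4/5

4/5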